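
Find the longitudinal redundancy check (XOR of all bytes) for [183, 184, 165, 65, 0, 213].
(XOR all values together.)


XOR chain: 183 ^ 184 ^ 165 ^ 65 ^ 0 ^ 213 = 62

62


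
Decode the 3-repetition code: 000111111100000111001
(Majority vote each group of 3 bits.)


Groups: 000, 111, 111, 100, 000, 111, 001
Majority votes: 0110010

0110010


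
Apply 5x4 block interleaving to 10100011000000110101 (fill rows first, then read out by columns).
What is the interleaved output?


Matrix:
  1010
  0011
  0000
  0011
  0101
Read columns: 10000000011101001011

10000000011101001011


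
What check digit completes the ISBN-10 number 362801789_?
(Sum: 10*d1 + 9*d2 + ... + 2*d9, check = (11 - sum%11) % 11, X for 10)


Weighted sum: 231
231 mod 11 = 0

Check digit: 0


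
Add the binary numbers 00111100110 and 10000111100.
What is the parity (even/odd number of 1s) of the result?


00111100110 = 486
10000111100 = 1084
Sum = 1570 = 11000100010
1s count = 4

even parity (4 ones in 11000100010)


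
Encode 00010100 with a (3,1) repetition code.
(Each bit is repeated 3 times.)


Each bit -> 3 copies

000000000111000111000000


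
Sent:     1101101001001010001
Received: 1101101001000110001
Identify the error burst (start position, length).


XOR: 0000000000001100000

Burst at position 12, length 2


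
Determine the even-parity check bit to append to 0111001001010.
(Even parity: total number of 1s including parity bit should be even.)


Number of 1s in data: 6
Parity bit: 0

0


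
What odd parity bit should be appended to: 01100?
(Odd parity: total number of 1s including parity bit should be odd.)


Number of 1s in data: 2
Parity bit: 1

1


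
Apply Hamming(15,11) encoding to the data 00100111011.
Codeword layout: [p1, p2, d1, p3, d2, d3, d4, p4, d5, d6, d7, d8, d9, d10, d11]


Parity bits: p1=0, p2=1, p3=0, p4=1

010001010111011


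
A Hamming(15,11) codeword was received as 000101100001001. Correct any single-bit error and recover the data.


Syndrome = 6: error at position 6

Data: 00010001001 (corrected bit 6)


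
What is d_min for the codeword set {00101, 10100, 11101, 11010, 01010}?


Comparing all pairs, minimum distance: 1
Can detect 0 errors, correct 0 errors

1


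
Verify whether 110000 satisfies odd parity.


Number of 1s: 2

No, parity error (2 ones)


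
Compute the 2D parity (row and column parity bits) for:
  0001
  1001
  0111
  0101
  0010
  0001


Row parities: 101011
Column parities: 1001

Row P: 101011, Col P: 1001, Corner: 0


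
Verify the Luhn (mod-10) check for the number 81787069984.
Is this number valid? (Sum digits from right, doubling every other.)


Luhn sum = 66
66 mod 10 = 6

Invalid (Luhn sum mod 10 = 6)


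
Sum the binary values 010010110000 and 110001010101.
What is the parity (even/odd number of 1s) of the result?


010010110000 = 1200
110001010101 = 3157
Sum = 4357 = 1000100000101
1s count = 4

even parity (4 ones in 1000100000101)


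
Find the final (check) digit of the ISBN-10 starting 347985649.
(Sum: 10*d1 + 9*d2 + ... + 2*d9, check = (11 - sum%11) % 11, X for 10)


Weighted sum: 312
312 mod 11 = 4

Check digit: 7


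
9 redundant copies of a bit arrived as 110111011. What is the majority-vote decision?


Ones: 7 out of 9
Threshold: 5

1 (7/9 voted 1)


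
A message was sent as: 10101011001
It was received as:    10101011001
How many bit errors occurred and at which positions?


XOR: 00000000000

0 errors (received matches sent)


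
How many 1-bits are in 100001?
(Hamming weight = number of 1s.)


Counting 1s in 100001

2


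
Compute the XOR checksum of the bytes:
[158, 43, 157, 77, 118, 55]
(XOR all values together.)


XOR chain: 158 ^ 43 ^ 157 ^ 77 ^ 118 ^ 55 = 36

36


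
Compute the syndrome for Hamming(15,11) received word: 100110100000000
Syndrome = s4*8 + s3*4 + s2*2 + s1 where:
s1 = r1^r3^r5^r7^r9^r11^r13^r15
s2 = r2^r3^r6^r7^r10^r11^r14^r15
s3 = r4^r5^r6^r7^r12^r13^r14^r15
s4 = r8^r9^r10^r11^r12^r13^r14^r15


s1=1, s2=1, s3=1, s4=0

Syndrome = 7 (error at position 7)


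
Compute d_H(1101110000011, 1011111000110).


XOR: 0110001000101
Count of 1s: 5

5


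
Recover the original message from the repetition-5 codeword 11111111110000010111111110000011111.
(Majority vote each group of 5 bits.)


Groups: 11111, 11111, 00000, 10111, 11111, 00000, 11111
Majority votes: 1101101

1101101


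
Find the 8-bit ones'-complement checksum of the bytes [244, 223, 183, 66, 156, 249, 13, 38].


Sum = 1172 mod 256 = 148
Complement = 107

107


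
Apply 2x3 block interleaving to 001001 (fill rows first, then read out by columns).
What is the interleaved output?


Matrix:
  001
  001
Read columns: 000011

000011


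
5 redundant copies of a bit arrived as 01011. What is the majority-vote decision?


Ones: 3 out of 5
Threshold: 3

1 (3/5 voted 1)


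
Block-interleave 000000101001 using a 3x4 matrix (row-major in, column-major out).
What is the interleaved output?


Matrix:
  0000
  0010
  1001
Read columns: 001000010001

001000010001


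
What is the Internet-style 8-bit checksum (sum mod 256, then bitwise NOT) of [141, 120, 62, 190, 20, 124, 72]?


Sum = 729 mod 256 = 217
Complement = 38

38


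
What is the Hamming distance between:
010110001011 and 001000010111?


XOR: 011110011100
Count of 1s: 7

7


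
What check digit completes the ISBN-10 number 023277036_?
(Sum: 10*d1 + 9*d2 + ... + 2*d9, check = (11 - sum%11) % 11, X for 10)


Weighted sum: 154
154 mod 11 = 0

Check digit: 0


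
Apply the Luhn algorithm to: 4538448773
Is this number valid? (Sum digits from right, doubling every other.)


Luhn sum = 61
61 mod 10 = 1

Invalid (Luhn sum mod 10 = 1)


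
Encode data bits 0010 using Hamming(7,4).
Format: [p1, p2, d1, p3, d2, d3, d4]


Parity bits: p1=0, p2=1, p3=1

0101010


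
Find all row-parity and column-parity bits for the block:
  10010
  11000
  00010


Row parities: 001
Column parities: 01000

Row P: 001, Col P: 01000, Corner: 1


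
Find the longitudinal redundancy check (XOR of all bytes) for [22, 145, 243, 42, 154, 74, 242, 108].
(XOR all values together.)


XOR chain: 22 ^ 145 ^ 243 ^ 42 ^ 154 ^ 74 ^ 242 ^ 108 = 16

16


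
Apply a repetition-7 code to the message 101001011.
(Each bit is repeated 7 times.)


Each bit -> 7 copies

111111100000001111111000000000000001111111000000011111111111111


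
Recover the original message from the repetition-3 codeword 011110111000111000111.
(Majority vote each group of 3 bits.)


Groups: 011, 110, 111, 000, 111, 000, 111
Majority votes: 1110101

1110101


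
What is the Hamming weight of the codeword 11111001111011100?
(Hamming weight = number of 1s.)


Counting 1s in 11111001111011100

12


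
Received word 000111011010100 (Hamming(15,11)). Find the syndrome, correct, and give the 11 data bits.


Syndrome = 0: no error detected

Data: 01101010100 (no errors)


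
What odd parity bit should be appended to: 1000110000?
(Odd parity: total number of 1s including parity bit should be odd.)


Number of 1s in data: 3
Parity bit: 0

0


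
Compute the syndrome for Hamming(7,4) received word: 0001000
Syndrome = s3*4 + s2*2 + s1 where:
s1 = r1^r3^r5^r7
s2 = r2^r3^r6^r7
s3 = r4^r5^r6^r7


s1=0, s2=0, s3=1

Syndrome = 4 (error at position 4)


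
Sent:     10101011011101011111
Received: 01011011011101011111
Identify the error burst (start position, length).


XOR: 11110000000000000000

Burst at position 0, length 4


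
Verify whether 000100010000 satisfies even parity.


Number of 1s: 2

Yes, parity is correct (2 ones)


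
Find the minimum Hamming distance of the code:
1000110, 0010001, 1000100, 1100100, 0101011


Comparing all pairs, minimum distance: 1
Can detect 0 errors, correct 0 errors

1


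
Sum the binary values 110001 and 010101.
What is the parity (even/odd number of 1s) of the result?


110001 = 49
010101 = 21
Sum = 70 = 1000110
1s count = 3

odd parity (3 ones in 1000110)


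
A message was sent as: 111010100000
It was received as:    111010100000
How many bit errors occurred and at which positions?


XOR: 000000000000

0 errors (received matches sent)


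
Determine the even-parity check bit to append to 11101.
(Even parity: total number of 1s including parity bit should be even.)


Number of 1s in data: 4
Parity bit: 0

0


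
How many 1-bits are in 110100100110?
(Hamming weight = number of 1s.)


Counting 1s in 110100100110

6


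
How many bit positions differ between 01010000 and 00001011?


XOR: 01011011
Count of 1s: 5

5


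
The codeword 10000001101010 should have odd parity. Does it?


Number of 1s: 5

Yes, parity is correct (5 ones)


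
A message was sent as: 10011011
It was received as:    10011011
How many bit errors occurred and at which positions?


XOR: 00000000

0 errors (received matches sent)


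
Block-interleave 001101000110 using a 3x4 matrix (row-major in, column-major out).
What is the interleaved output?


Matrix:
  0011
  0100
  0110
Read columns: 000011101100

000011101100


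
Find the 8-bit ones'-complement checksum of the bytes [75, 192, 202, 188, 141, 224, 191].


Sum = 1213 mod 256 = 189
Complement = 66

66


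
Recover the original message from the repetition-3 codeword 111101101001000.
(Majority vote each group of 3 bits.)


Groups: 111, 101, 101, 001, 000
Majority votes: 11100

11100


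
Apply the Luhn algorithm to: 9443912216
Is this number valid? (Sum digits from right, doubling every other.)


Luhn sum = 48
48 mod 10 = 8

Invalid (Luhn sum mod 10 = 8)


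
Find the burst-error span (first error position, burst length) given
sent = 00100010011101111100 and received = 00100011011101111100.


XOR: 00000001000000000000

Burst at position 7, length 1


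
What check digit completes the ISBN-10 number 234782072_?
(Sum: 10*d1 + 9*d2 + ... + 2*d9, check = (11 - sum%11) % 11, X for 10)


Weighted sum: 211
211 mod 11 = 2

Check digit: 9


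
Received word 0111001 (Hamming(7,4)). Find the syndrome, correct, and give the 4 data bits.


Syndrome = 2: error at position 2

Data: 1001 (corrected bit 2)


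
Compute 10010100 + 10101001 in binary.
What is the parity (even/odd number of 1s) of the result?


10010100 = 148
10101001 = 169
Sum = 317 = 100111101
1s count = 6

even parity (6 ones in 100111101)


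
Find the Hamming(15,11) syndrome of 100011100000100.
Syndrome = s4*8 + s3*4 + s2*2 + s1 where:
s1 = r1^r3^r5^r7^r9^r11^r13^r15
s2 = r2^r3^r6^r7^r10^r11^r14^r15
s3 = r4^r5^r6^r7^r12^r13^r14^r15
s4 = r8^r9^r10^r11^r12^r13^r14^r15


s1=0, s2=0, s3=0, s4=1

Syndrome = 8 (error at position 8)


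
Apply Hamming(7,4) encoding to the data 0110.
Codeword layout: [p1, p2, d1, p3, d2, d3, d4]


Parity bits: p1=1, p2=1, p3=0

1100110


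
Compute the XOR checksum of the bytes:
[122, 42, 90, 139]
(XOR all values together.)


XOR chain: 122 ^ 42 ^ 90 ^ 139 = 129

129


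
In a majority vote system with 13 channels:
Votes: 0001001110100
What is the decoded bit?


Ones: 5 out of 13
Threshold: 7

0 (5/13 voted 1)


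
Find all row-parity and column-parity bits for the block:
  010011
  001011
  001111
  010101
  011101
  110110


Row parities: 110100
Column parities: 101001

Row P: 110100, Col P: 101001, Corner: 1


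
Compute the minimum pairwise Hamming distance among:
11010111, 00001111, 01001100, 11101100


Comparing all pairs, minimum distance: 2
Can detect 1 errors, correct 0 errors

2


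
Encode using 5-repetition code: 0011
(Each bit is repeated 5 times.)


Each bit -> 5 copies

00000000001111111111


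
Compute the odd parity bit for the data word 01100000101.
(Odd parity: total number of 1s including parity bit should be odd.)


Number of 1s in data: 4
Parity bit: 1

1


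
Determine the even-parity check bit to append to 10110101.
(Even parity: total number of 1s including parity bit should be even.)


Number of 1s in data: 5
Parity bit: 1

1


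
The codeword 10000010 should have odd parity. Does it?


Number of 1s: 2

No, parity error (2 ones)


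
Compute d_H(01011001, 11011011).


XOR: 10000010
Count of 1s: 2

2


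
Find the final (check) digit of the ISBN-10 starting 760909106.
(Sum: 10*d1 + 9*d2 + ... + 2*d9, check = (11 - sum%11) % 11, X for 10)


Weighted sum: 248
248 mod 11 = 6

Check digit: 5


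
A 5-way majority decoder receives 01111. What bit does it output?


Ones: 4 out of 5
Threshold: 3

1 (4/5 voted 1)


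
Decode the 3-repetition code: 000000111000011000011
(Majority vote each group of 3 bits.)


Groups: 000, 000, 111, 000, 011, 000, 011
Majority votes: 0010101

0010101


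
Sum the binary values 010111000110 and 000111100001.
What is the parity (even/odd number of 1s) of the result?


010111000110 = 1478
000111100001 = 481
Sum = 1959 = 11110100111
1s count = 8

even parity (8 ones in 11110100111)


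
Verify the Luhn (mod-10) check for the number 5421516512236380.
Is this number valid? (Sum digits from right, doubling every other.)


Luhn sum = 44
44 mod 10 = 4

Invalid (Luhn sum mod 10 = 4)


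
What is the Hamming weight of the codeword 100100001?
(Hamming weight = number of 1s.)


Counting 1s in 100100001

3


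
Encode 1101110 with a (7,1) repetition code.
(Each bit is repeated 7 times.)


Each bit -> 7 copies

1111111111111100000001111111111111111111110000000


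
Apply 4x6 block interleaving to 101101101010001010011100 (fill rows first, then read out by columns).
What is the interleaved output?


Matrix:
  101101
  101010
  001010
  011100
Read columns: 110000011111100101101000

110000011111100101101000


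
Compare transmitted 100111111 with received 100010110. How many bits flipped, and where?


XOR: 000101001

3 error(s) at position(s): 3, 5, 8


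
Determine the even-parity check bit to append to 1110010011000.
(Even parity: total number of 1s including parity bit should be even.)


Number of 1s in data: 6
Parity bit: 0

0


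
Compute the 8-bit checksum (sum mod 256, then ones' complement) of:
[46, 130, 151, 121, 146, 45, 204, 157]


Sum = 1000 mod 256 = 232
Complement = 23

23


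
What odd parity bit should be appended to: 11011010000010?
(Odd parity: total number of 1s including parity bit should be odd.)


Number of 1s in data: 6
Parity bit: 1

1


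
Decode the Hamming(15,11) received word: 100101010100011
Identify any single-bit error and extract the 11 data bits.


Syndrome = 0: no error detected

Data: 00100100011 (no errors)


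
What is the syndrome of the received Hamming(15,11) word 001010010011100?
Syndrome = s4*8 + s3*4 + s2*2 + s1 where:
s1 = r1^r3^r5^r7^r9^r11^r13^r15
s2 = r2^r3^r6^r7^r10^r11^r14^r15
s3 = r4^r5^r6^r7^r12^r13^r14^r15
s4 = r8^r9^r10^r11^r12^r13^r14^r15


s1=0, s2=0, s3=1, s4=0

Syndrome = 4 (error at position 4)


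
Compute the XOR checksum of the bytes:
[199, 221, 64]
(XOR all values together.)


XOR chain: 199 ^ 221 ^ 64 = 90

90


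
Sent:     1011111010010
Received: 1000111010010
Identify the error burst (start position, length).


XOR: 0011000000000

Burst at position 2, length 2


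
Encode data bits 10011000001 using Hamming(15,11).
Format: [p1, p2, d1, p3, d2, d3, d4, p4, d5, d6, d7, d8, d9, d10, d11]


Parity bits: p1=0, p2=1, p3=0, p4=0

011000101000001


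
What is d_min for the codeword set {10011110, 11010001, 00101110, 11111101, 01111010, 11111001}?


Comparing all pairs, minimum distance: 1
Can detect 0 errors, correct 0 errors

1


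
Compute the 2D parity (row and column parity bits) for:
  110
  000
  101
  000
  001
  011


Row parities: 000010
Column parities: 001

Row P: 000010, Col P: 001, Corner: 1


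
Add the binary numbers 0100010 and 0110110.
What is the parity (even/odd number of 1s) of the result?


0100010 = 34
0110110 = 54
Sum = 88 = 1011000
1s count = 3

odd parity (3 ones in 1011000)


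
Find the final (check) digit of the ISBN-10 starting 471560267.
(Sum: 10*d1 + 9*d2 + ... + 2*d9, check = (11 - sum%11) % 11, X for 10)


Weighted sum: 222
222 mod 11 = 2

Check digit: 9


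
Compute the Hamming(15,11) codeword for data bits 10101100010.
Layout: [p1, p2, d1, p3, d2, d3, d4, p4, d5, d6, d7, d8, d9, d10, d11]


Parity bits: p1=0, p2=0, p3=0, p4=1

001001011100010


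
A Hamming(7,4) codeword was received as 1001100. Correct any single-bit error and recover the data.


Syndrome = 0: no error detected

Data: 0100 (no errors)


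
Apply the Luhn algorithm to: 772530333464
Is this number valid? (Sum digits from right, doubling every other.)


Luhn sum = 53
53 mod 10 = 3

Invalid (Luhn sum mod 10 = 3)


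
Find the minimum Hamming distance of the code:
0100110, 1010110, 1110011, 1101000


Comparing all pairs, minimum distance: 3
Can detect 2 errors, correct 1 errors

3


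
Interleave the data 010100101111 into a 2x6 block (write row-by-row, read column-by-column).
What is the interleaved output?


Matrix:
  010100
  101111
Read columns: 011001110101

011001110101


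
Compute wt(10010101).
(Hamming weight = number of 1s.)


Counting 1s in 10010101

4


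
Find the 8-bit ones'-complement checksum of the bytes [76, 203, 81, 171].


Sum = 531 mod 256 = 19
Complement = 236

236


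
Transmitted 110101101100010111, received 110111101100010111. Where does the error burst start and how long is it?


XOR: 000010000000000000

Burst at position 4, length 1


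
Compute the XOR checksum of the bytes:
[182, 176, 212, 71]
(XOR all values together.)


XOR chain: 182 ^ 176 ^ 212 ^ 71 = 149

149


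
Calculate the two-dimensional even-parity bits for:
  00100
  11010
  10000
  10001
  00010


Row parities: 11101
Column parities: 11101

Row P: 11101, Col P: 11101, Corner: 0


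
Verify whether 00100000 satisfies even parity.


Number of 1s: 1

No, parity error (1 ones)


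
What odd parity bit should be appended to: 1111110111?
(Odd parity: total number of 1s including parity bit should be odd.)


Number of 1s in data: 9
Parity bit: 0

0


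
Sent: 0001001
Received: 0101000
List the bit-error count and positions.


XOR: 0100001

2 error(s) at position(s): 1, 6


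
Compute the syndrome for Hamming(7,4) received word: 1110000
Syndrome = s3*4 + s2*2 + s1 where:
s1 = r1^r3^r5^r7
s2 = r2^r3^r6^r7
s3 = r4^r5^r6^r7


s1=0, s2=0, s3=0

Syndrome = 0 (no error)


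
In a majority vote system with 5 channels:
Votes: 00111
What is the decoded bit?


Ones: 3 out of 5
Threshold: 3

1 (3/5 voted 1)


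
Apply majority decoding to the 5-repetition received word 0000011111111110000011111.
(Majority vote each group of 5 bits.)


Groups: 00000, 11111, 11111, 00000, 11111
Majority votes: 01101

01101


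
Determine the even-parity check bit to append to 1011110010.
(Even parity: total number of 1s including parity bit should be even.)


Number of 1s in data: 6
Parity bit: 0

0


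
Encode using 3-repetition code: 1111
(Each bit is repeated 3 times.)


Each bit -> 3 copies

111111111111


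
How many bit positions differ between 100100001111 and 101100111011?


XOR: 001000110100
Count of 1s: 4

4


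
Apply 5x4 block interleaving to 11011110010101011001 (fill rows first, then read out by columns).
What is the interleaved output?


Matrix:
  1101
  1110
  0101
  0101
  1001
Read columns: 11001111100100010111

11001111100100010111


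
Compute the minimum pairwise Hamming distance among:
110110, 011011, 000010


Comparing all pairs, minimum distance: 3
Can detect 2 errors, correct 1 errors

3


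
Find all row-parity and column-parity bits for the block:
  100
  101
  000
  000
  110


Row parities: 10000
Column parities: 111

Row P: 10000, Col P: 111, Corner: 1


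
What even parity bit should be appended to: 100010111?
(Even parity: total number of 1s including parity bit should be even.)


Number of 1s in data: 5
Parity bit: 1

1


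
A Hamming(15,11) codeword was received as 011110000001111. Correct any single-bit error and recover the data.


Syndrome = 0: no error detected

Data: 11000001111 (no errors)


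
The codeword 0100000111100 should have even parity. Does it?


Number of 1s: 5

No, parity error (5 ones)


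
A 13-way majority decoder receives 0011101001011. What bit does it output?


Ones: 7 out of 13
Threshold: 7

1 (7/13 voted 1)


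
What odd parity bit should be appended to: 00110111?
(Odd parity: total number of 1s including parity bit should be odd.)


Number of 1s in data: 5
Parity bit: 0

0


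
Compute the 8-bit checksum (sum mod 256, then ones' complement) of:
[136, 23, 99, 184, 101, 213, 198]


Sum = 954 mod 256 = 186
Complement = 69

69


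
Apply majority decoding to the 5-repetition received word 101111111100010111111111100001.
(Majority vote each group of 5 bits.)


Groups: 10111, 11111, 00010, 11111, 11111, 00001
Majority votes: 110110

110110


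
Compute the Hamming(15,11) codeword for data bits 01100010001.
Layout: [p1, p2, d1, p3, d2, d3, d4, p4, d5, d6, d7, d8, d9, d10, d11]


Parity bits: p1=1, p2=1, p3=1, p4=0

110111000010001


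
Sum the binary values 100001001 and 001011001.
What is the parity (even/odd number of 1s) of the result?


100001001 = 265
001011001 = 89
Sum = 354 = 101100010
1s count = 4

even parity (4 ones in 101100010)


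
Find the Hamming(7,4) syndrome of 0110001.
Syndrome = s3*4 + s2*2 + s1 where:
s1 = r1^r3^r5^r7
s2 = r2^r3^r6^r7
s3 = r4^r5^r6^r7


s1=0, s2=1, s3=1

Syndrome = 6 (error at position 6)


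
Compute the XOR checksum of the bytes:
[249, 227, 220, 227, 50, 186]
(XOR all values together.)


XOR chain: 249 ^ 227 ^ 220 ^ 227 ^ 50 ^ 186 = 173

173


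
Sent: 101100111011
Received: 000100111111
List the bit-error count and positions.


XOR: 101000000100

3 error(s) at position(s): 0, 2, 9


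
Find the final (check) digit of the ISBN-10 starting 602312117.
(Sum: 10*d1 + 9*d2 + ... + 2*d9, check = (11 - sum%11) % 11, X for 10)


Weighted sum: 134
134 mod 11 = 2

Check digit: 9


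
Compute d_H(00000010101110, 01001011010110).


XOR: 01001001111000
Count of 1s: 6

6


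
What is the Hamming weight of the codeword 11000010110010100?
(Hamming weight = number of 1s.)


Counting 1s in 11000010110010100

7


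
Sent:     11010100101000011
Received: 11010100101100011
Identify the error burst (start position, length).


XOR: 00000000000100000

Burst at position 11, length 1


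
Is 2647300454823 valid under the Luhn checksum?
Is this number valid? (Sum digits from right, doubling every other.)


Luhn sum = 53
53 mod 10 = 3

Invalid (Luhn sum mod 10 = 3)


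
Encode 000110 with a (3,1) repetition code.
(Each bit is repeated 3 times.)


Each bit -> 3 copies

000000000111111000


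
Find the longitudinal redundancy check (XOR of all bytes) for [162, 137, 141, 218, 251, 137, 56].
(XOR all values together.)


XOR chain: 162 ^ 137 ^ 141 ^ 218 ^ 251 ^ 137 ^ 56 = 54

54


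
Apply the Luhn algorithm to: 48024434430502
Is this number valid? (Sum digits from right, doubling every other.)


Luhn sum = 58
58 mod 10 = 8

Invalid (Luhn sum mod 10 = 8)


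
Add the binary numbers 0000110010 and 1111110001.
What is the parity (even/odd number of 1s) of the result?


0000110010 = 50
1111110001 = 1009
Sum = 1059 = 10000100011
1s count = 4

even parity (4 ones in 10000100011)


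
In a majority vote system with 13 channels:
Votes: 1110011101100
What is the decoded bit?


Ones: 8 out of 13
Threshold: 7

1 (8/13 voted 1)


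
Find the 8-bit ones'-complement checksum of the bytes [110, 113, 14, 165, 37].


Sum = 439 mod 256 = 183
Complement = 72

72


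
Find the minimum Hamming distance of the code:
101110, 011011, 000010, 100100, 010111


Comparing all pairs, minimum distance: 2
Can detect 1 errors, correct 0 errors

2


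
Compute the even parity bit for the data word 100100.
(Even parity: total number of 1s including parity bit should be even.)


Number of 1s in data: 2
Parity bit: 0

0


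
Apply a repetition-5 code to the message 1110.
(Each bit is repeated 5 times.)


Each bit -> 5 copies

11111111111111100000


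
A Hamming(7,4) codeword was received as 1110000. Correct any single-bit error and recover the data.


Syndrome = 0: no error detected

Data: 1000 (no errors)


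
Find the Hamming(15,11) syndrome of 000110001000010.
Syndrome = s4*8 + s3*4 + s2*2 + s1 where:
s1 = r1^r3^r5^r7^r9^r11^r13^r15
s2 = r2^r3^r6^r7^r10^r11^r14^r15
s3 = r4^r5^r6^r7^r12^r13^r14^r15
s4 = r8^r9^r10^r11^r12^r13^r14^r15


s1=0, s2=1, s3=1, s4=0

Syndrome = 6 (error at position 6)


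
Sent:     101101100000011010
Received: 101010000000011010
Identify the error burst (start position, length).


XOR: 000111100000000000

Burst at position 3, length 4


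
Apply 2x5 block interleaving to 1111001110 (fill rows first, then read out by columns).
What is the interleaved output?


Matrix:
  11110
  01110
Read columns: 1011111100

1011111100


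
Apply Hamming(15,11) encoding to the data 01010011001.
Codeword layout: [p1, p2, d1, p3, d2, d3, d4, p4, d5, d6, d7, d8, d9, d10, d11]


Parity bits: p1=0, p2=1, p3=0, p4=1

010010110011001


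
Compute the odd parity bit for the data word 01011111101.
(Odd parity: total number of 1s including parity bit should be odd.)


Number of 1s in data: 8
Parity bit: 1

1


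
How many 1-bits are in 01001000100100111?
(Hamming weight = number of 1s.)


Counting 1s in 01001000100100111

7


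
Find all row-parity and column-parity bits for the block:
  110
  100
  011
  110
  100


Row parities: 01001
Column parities: 011

Row P: 01001, Col P: 011, Corner: 0


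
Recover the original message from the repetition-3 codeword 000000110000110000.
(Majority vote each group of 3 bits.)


Groups: 000, 000, 110, 000, 110, 000
Majority votes: 001010

001010


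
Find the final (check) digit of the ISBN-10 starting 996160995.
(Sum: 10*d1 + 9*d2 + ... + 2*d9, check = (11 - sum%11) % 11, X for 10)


Weighted sum: 335
335 mod 11 = 5

Check digit: 6


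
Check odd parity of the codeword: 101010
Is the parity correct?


Number of 1s: 3

Yes, parity is correct (3 ones)


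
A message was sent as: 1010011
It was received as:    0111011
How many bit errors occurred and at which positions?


XOR: 1101000

3 error(s) at position(s): 0, 1, 3


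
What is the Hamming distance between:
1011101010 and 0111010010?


XOR: 1100111000
Count of 1s: 5

5


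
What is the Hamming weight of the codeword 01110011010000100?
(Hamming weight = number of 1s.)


Counting 1s in 01110011010000100

7


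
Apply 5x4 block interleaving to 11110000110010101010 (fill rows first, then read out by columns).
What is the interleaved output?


Matrix:
  1111
  0000
  1100
  1010
  1010
Read columns: 10111101001001110000

10111101001001110000


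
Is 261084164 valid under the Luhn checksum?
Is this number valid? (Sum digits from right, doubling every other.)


Luhn sum = 30
30 mod 10 = 0

Valid (Luhn sum mod 10 = 0)


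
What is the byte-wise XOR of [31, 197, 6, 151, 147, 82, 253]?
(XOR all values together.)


XOR chain: 31 ^ 197 ^ 6 ^ 151 ^ 147 ^ 82 ^ 253 = 119

119


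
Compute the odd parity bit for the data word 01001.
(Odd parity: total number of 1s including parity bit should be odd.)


Number of 1s in data: 2
Parity bit: 1

1


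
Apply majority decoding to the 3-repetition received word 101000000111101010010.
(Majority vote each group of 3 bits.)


Groups: 101, 000, 000, 111, 101, 010, 010
Majority votes: 1001100

1001100


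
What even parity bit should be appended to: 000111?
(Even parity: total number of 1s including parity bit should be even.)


Number of 1s in data: 3
Parity bit: 1

1


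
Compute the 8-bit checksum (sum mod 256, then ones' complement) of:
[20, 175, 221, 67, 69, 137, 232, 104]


Sum = 1025 mod 256 = 1
Complement = 254

254


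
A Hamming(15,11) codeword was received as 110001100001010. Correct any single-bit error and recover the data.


Syndrome = 0: no error detected

Data: 00110001010 (no errors)


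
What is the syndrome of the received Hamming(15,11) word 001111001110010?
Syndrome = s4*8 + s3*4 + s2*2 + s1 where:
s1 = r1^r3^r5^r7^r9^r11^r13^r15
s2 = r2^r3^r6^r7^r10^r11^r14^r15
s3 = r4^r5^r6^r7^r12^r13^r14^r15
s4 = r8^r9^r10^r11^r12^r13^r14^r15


s1=0, s2=1, s3=0, s4=0

Syndrome = 2 (error at position 2)


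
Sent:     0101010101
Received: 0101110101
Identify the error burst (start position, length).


XOR: 0000100000

Burst at position 4, length 1


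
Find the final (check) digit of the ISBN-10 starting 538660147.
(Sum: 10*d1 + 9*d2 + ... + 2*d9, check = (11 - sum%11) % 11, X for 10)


Weighted sum: 249
249 mod 11 = 7

Check digit: 4


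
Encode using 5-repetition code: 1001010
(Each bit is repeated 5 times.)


Each bit -> 5 copies

11111000000000011111000001111100000


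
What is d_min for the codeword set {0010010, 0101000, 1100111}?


Comparing all pairs, minimum distance: 4
Can detect 3 errors, correct 1 errors

4


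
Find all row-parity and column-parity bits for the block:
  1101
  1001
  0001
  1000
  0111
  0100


Row parities: 101111
Column parities: 1110

Row P: 101111, Col P: 1110, Corner: 1


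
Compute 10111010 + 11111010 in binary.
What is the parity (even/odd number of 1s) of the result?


10111010 = 186
11111010 = 250
Sum = 436 = 110110100
1s count = 5

odd parity (5 ones in 110110100)


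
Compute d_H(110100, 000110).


XOR: 110010
Count of 1s: 3

3


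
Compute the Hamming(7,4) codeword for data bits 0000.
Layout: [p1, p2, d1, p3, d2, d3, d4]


Parity bits: p1=0, p2=0, p3=0

0000000


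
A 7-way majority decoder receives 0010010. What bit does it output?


Ones: 2 out of 7
Threshold: 4

0 (2/7 voted 1)


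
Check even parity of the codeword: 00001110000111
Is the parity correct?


Number of 1s: 6

Yes, parity is correct (6 ones)


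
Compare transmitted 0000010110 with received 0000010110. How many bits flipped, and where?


XOR: 0000000000

0 errors (received matches sent)


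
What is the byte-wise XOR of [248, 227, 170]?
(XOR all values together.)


XOR chain: 248 ^ 227 ^ 170 = 177

177


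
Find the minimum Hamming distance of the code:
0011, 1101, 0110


Comparing all pairs, minimum distance: 2
Can detect 1 errors, correct 0 errors

2


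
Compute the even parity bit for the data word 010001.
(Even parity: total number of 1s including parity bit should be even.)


Number of 1s in data: 2
Parity bit: 0

0


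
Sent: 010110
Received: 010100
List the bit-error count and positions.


XOR: 000010

1 error(s) at position(s): 4


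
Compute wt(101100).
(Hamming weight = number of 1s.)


Counting 1s in 101100

3


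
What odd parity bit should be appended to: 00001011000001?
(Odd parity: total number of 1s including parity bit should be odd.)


Number of 1s in data: 4
Parity bit: 1

1


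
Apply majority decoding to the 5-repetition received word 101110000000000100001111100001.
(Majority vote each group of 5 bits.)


Groups: 10111, 00000, 00000, 10000, 11111, 00001
Majority votes: 100010

100010


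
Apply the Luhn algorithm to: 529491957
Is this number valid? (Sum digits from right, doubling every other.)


Luhn sum = 54
54 mod 10 = 4

Invalid (Luhn sum mod 10 = 4)


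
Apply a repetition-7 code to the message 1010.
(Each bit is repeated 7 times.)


Each bit -> 7 copies

1111111000000011111110000000


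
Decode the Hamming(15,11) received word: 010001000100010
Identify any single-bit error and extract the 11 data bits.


Syndrome = 0: no error detected

Data: 00100100010 (no errors)


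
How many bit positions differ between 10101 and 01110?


XOR: 11011
Count of 1s: 4

4


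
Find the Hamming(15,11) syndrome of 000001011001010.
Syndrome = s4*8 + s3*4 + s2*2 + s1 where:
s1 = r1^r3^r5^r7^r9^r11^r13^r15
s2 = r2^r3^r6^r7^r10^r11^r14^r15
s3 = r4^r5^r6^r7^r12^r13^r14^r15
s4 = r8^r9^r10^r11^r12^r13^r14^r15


s1=1, s2=0, s3=1, s4=0

Syndrome = 5 (error at position 5)


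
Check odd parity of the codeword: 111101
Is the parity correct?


Number of 1s: 5

Yes, parity is correct (5 ones)


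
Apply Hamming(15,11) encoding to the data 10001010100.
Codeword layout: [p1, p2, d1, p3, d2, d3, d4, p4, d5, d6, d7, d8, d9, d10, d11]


Parity bits: p1=0, p2=0, p3=1, p4=1

001100011010100


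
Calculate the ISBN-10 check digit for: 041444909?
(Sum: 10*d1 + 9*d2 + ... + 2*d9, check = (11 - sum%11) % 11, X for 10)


Weighted sum: 170
170 mod 11 = 5

Check digit: 6


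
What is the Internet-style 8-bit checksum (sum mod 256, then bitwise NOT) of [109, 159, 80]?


Sum = 348 mod 256 = 92
Complement = 163

163


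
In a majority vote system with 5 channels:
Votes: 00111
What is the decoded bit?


Ones: 3 out of 5
Threshold: 3

1 (3/5 voted 1)


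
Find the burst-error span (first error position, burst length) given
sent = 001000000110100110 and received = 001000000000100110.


XOR: 000000000110000000

Burst at position 9, length 2


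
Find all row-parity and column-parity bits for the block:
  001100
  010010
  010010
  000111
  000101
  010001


Row parities: 000100
Column parities: 011111

Row P: 000100, Col P: 011111, Corner: 1


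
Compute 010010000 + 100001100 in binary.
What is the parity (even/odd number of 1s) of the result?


010010000 = 144
100001100 = 268
Sum = 412 = 110011100
1s count = 5

odd parity (5 ones in 110011100)


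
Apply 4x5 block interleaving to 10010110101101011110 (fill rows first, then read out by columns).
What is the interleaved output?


Matrix:
  10010
  11010
  11010
  11110
Read columns: 11110111000111110000

11110111000111110000


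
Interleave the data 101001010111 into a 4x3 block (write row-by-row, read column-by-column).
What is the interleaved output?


Matrix:
  101
  001
  010
  111
Read columns: 100100111101

100100111101


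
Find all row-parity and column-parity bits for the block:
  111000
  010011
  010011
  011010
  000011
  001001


Row parities: 111100
Column parities: 101000

Row P: 111100, Col P: 101000, Corner: 0


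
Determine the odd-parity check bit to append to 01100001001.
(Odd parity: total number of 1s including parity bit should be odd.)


Number of 1s in data: 4
Parity bit: 1

1


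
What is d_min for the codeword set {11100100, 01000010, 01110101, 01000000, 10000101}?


Comparing all pairs, minimum distance: 1
Can detect 0 errors, correct 0 errors

1


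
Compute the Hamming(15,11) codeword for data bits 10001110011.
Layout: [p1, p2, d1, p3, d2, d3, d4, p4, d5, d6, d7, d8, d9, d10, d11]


Parity bits: p1=0, p2=1, p3=0, p4=1

011000011110011


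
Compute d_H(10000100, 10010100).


XOR: 00010000
Count of 1s: 1

1


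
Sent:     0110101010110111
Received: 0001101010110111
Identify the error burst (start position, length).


XOR: 0111000000000000

Burst at position 1, length 3


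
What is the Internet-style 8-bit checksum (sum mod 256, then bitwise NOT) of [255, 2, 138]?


Sum = 395 mod 256 = 139
Complement = 116

116


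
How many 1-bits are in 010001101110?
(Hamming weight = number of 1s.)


Counting 1s in 010001101110

6


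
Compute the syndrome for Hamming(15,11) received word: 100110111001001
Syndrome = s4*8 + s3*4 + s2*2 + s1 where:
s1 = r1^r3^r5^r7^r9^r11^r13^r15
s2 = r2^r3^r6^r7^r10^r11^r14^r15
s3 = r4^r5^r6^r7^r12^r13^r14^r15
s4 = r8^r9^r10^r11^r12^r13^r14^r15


s1=1, s2=0, s3=1, s4=0

Syndrome = 5 (error at position 5)


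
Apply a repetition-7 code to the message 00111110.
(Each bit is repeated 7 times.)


Each bit -> 7 copies

00000000000000111111111111111111111111111111111110000000


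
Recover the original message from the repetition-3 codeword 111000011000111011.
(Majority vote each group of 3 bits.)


Groups: 111, 000, 011, 000, 111, 011
Majority votes: 101011

101011


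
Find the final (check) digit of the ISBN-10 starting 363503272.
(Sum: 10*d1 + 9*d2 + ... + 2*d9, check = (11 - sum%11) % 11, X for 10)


Weighted sum: 191
191 mod 11 = 4

Check digit: 7


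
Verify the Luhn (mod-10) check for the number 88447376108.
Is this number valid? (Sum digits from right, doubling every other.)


Luhn sum = 59
59 mod 10 = 9

Invalid (Luhn sum mod 10 = 9)


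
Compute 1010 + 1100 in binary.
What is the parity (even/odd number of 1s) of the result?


1010 = 10
1100 = 12
Sum = 22 = 10110
1s count = 3

odd parity (3 ones in 10110)


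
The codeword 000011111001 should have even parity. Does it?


Number of 1s: 6

Yes, parity is correct (6 ones)


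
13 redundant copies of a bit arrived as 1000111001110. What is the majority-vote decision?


Ones: 7 out of 13
Threshold: 7

1 (7/13 voted 1)


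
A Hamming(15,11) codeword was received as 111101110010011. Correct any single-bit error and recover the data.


Syndrome = 7: error at position 7

Data: 10100010011 (corrected bit 7)


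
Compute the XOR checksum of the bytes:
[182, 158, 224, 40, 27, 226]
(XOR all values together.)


XOR chain: 182 ^ 158 ^ 224 ^ 40 ^ 27 ^ 226 = 25

25


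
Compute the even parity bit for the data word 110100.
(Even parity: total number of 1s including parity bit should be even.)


Number of 1s in data: 3
Parity bit: 1

1


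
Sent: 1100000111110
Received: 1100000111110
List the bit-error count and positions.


XOR: 0000000000000

0 errors (received matches sent)


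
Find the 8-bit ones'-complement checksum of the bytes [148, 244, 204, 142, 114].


Sum = 852 mod 256 = 84
Complement = 171

171


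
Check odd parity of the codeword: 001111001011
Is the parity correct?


Number of 1s: 7

Yes, parity is correct (7 ones)


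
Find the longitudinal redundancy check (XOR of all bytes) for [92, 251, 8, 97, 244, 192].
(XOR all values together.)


XOR chain: 92 ^ 251 ^ 8 ^ 97 ^ 244 ^ 192 = 250

250


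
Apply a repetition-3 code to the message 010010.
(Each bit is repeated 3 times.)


Each bit -> 3 copies

000111000000111000


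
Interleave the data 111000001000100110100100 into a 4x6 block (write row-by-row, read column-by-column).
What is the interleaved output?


Matrix:
  111000
  001000
  100110
  100100
Read columns: 101110001100001100100000

101110001100001100100000


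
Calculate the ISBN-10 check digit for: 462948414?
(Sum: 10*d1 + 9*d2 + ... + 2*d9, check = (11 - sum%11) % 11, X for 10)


Weighted sum: 264
264 mod 11 = 0

Check digit: 0


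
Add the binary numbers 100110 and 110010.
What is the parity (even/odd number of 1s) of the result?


100110 = 38
110010 = 50
Sum = 88 = 1011000
1s count = 3

odd parity (3 ones in 1011000)


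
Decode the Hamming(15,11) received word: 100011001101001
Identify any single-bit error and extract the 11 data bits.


Syndrome = 2: error at position 2

Data: 01101101001 (corrected bit 2)


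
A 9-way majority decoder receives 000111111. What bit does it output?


Ones: 6 out of 9
Threshold: 5

1 (6/9 voted 1)


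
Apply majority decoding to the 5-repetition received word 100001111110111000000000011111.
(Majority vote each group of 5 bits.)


Groups: 10000, 11111, 10111, 00000, 00000, 11111
Majority votes: 011001

011001
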